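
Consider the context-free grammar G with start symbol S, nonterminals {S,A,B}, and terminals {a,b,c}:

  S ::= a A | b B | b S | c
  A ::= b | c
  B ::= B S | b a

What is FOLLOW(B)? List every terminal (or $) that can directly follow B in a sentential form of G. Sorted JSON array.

FIRST iteration:
pass 1:
  A via A→b: +{b}
  A via A→c: +{c}
  B via B→b a: +{b}
  S via S→a A: +{a}
  S via S→b B: +{b}
  S via S→c: +{c}
  FIRST[S]={a,b,c}  FIRST[A]={b,c}  FIRST[B]={b}
pass 2: (stable)
  FIRST[S]={a,b,c}  FIRST[A]={b,c}  FIRST[B]={b}

FOLLOW iteration:
FOLLOW(S) := {$}
iter 1:
  B→B S: FOLLOW(B) ⊇ FIRST(S) = {a,b,c}; new: +{a,b,c}
  B→B S: FOLLOW(S) ⊇ FOLLOW(B) ⊇ {a,b,c}; new: +{a,b,c}
  S→a A: FOLLOW(A) ⊇ FOLLOW(S) ⊇ {$,a,b,c}; new: +{$,a,b,c}
  S→b B: FOLLOW(B) ⊇ FOLLOW(S) ⊇ {$,a,b,c}; new: +{$}
  FOLLOW(S)={$,a,b,c}  FOLLOW(A)={$,a,b,c}  FOLLOW(B)={$,a,b,c}
iter 2: done
  FOLLOW(S)={$,a,b,c}  FOLLOW(A)={$,a,b,c}  FOLLOW(B)={$,a,b,c}

FOLLOW(B) = ["$", "a", "b", "c"]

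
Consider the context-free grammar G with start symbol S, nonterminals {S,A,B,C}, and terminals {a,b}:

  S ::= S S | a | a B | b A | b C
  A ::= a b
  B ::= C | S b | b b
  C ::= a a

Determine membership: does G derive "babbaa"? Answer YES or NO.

CNF form of G:
  S -> S S | T0 B | T1 A | T1 C | a
  A -> T0 T1
  B -> S T1 | T0 T0 | T1 T1
  C -> T0 T0
  T0 -> a
  T1 -> b

CYK fill:
  [0..0]={T1}  "b"  orig:{}
  [1..1]={S,T0}  "a"  orig:{S}
  [2..2]={T1}  "b"  orig:{}
  [3..3]={T1}  "b"  orig:{}
  [4..4]={S,T0}  "a"  orig:{S}
  [5..5]={S,T0}  "a"  orig:{S}
  [0..1]=∅  "ba"
  [1..2]={A,B}  "ab"
  [2..3]={B}  "bb"
  [3..4]=∅  "ba"
  [4..5]={B,C,S}  "aa"
  [0..2]={S}  "bab"
  [1..3]={S}  "abb"
  [2..4]=∅  "bba"
  [3..5]={S}  "baa"
  [0..3]={B}  "babb"
  [1..4]={S}  "abba"
  [2..5]=∅  "bbaa"
  [0..4]=∅  "babba"
  [1..5]={S}  "abbaa"
  [0..5]={S}  "babbaa"

S ∈ T[0,5] ⇒ YES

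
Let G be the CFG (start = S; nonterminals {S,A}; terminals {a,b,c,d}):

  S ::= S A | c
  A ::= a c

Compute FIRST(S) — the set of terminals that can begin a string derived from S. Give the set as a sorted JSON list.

FIRST sets, iterate to fixpoint:
iter 1:
  A via A→a c: +{a}
  S via S→c: +{c}
  S: {c}  A: {a}
iter 2: — fixpoint
  S: {c}  A: {a}

FIRST(S) = ["c"]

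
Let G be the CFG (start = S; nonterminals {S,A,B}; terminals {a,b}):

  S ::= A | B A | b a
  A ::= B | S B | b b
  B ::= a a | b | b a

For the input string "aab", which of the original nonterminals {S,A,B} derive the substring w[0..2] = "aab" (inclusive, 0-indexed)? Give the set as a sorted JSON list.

CNF form of G:
  S -> B A | S B | T0 T0 | T1 T0 | T1 T1 | b
  A -> S B | T0 T0 | T1 T0 | T1 T1 | b
  B -> T0 T0 | T1 T0 | b
  T0 -> a
  T1 -> b

CYK fill (cells [i..j] with 0 ≤ i ≤ j ≤ 2 only):
  cell(0,0) a: {T0}  orig:{}
  cell(1,1) a: {T0}  orig:{}
  cell(2,2) b: {A,B,S,T1}  orig:{A,B,S}
  cell(0,1) aa: {A,B,S}
  cell(1,2) ab: ∅
  cell(0,2) aab: {A,S}

Original NTs in T[0,2] deriving "aab": ["A", "S"]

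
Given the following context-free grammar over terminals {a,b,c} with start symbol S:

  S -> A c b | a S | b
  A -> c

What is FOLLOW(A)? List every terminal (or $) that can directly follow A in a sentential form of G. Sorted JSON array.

FIRST sets, iterate to fixpoint:
pass 1:
  A via A→c: +{c}
  S via S→A c b: +{c}
  S via S→a S: +{a}
  S via S→b: +{b}
  S: {a,b,c}  A: {c}
pass 2: done
  S: {a,b,c}  A: {c}

FOLLOW sets:
seed FOLLOW(S) with $
pass 1:
  S→A c b: FOLLOW(A) ⊇ FIRST(c) = {c}; new: +{c}
  S: {$}  A: {c}
pass 2: (stable)
  S: {$}  A: {c}

FOLLOW(A) = ["c"]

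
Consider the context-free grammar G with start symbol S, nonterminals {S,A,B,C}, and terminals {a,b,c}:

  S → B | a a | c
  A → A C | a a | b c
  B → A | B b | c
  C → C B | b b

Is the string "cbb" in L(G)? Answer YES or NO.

CNF form of G:
  S -> A C | B T1 | T0 T0 | T1 T2 | c
  A -> A C | T0 T0 | T1 T2
  B -> A C | B T1 | T0 T0 | T1 T2 | c
  C -> C B | T1 T1
  T0 -> a
  T1 -> b
  T2 -> c

Fill CYK table bottom-up:
  cell(0,0) c: {B,S,T2}  orig:{B,S}
  cell(1,1) b: {T1}  orig:{}
  cell(2,2) b: {T1}  orig:{}
  cell(0,1) cb: {B,S}
  cell(1,2) bb: {C}
  cell(0,2) cbb: {B,S}

S ∈ T[0,2] ⇒ YES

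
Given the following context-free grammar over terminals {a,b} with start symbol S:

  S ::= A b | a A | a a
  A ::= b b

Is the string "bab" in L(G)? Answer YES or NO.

CNF form of G:
  S -> A T0 | T1 A | T1 T1
  A -> T0 T0
  T0 -> b
  T1 -> a

CYK fill:
  cell(0,0) b: {T0}  orig:{}
  cell(1,1) a: {T1}  orig:{}
  cell(2,2) b: {T0}  orig:{}
  cell(0,1) ba: ∅
  cell(1,2) ab: ∅
  cell(0,2) bab: ∅

S ∉ T[0,2] ⇒ NO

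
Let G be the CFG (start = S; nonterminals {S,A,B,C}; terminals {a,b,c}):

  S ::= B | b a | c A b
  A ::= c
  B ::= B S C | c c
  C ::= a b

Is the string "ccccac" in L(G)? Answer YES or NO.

Convert to CNF:
  S -> B X4 | T0 T0 | T0 X5 | T2 T1
  A -> c
  B -> B X3 | T0 T0
  C -> T1 T2
  T0 -> c
  T1 -> a
  T2 -> b
  X3 -> S C
  X4 -> S C
  X5 -> A T2

Fill CYK table bottom-up:
  cell(0,0) c: {A,T0}  orig:{A}
  cell(1,1) c: {A,T0}  orig:{A}
  cell(2,2) c: {A,T0}  orig:{A}
  cell(3,3) c: {A,T0}  orig:{A}
  cell(4,4) a: {T1}  orig:{}
  cell(5,5) c: {A,T0}  orig:{A}
  cell(0,1) cc: {B,S}
  cell(1,2) cc: {B,S}
  cell(2,3) cc: {B,S}
  cell(3,4) ca: ∅
  cell(4,5) ac: ∅
  cell(0,2) ccc: ∅
  cell(1,3) ccc: ∅
  cell(2,4) cca: ∅
  cell(3,5) cac: ∅
  cell(0,3) cccc: ∅
  cell(1,4) ccca: ∅
  cell(2,5) ccac: ∅
  cell(0,4) cccca: ∅
  cell(1,5) cccac: ∅
  cell(0,5) ccccac: ∅

S ∉ T[0,5] ⇒ NO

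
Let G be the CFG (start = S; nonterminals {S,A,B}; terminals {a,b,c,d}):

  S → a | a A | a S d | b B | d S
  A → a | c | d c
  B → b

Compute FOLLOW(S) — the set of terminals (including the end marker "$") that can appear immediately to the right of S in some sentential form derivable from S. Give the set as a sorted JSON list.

FIRST sets, iterate to fixpoint:
round 1:
  A via A→a: +{a}
  A via A→c: +{c}
  A via A→d c: +{d}
  B via B→b: +{b}
  S via S→a: +{a}
  S via S→b B: +{b}
  S via S→d S: +{d}
  FIRST(S)={a,b,d}  FIRST(A)={a,c,d}  FIRST(B)={b}
round 2: (no change)
  FIRST(S)={a,b,d}  FIRST(A)={a,c,d}  FIRST(B)={b}

FOLLOW sets:
initialize: $ ∈ FOLLOW(S)
[1]
  S→a A: FOLLOW(A) ⊇ FOLLOW(S) ⊇ {$}; new: +{$}
  S→a S d: FOLLOW(S) ⊇ FIRST(d) = {d}; new: +{d}
  S→b B: FOLLOW(B) ⊇ FOLLOW(S) ⊇ {$,d}; new: +{$,d}
  FOLLOW[S]={$,d}  FOLLOW[A]={$}  FOLLOW[B]={$,d}
[2]
  S→a A: FOLLOW(A) ⊇ FOLLOW(S) ⊇ {$,d}; new: +{d}
  FOLLOW[S]={$,d}  FOLLOW[A]={$,d}  FOLLOW[B]={$,d}
[3] — fixpoint
  FOLLOW[S]={$,d}  FOLLOW[A]={$,d}  FOLLOW[B]={$,d}

FOLLOW(S) = ["$", "d"]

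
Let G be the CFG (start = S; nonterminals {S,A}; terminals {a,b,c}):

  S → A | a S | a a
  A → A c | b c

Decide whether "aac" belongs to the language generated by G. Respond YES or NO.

Convert to CNF:
  S -> A T0 | T1 T0 | T2 S | T2 T2
  A -> A T0 | T1 T0
  T0 -> c
  T1 -> b
  T2 -> a

Fill CYK table bottom-up:
  T[0,0] 'a' = {T2}  orig:{}
  T[1,1] 'a' = {T2}  orig:{}
  T[2,2] 'c' = {T0}  orig:{}
  T[0,1] 'aa' = {S}
  T[1,2] 'ac' = ∅
  T[0,2] 'aac' = ∅

S ∉ T[0,2] ⇒ NO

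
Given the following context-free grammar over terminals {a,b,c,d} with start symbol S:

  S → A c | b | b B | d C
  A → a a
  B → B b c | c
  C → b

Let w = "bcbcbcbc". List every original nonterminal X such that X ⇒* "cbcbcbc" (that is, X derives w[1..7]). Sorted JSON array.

CNF form of G:
  S -> A T2 | T1 B | T3 C | b
  A -> T0 T0
  B -> B X4 | c
  C -> b
  T0 -> a
  T1 -> b
  T2 -> c
  T3 -> d
  X4 -> T1 T2

CYK table (by increasing span) — only the sub-triangle for w[1..7]:
  [1..1]={B,T2}  "c"  orig:{B}
  [2..2]={C,S,T1}  "b"  orig:{C,S}
  [3..3]={B,T2}  "c"  orig:{B}
  [4..4]={C,S,T1}  "b"  orig:{C,S}
  [5..5]={B,T2}  "c"  orig:{B}
  [6..6]={C,S,T1}  "b"  orig:{C,S}
  [7..7]={B,T2}  "c"  orig:{B}
  [1..2]=∅  "cb"
  [2..3]={S,X4}  "bc"  orig:{S}
  [3..4]=∅  "cb"
  [4..5]={S,X4}  "bc"  orig:{S}
  [5..6]=∅  "cb"
  [6..7]={S,X4}  "bc"  orig:{S}
  [1..3]={B}  "cbc"
  [2..4]=∅  "bcb"
  [3..5]={B}  "cbc"
  [4..6]=∅  "bcb"
  [5..7]={B}  "cbc"
  [1..4]=∅  "cbcb"
  [2..5]={S}  "bcbc"
  [3..6]=∅  "cbcb"
  [4..7]={S}  "bcbc"
  [1..5]={B}  "cbcbc"
  [2..6]=∅  "bcbcb"
  [3..7]={B}  "cbcbc"
  [1..6]=∅  "cbcbcb"
  [2..7]={S}  "bcbcbc"
  [1..7]={B}  "cbcbcbc"

Original NTs in T[1,7] deriving "cbcbcbc": ["B"]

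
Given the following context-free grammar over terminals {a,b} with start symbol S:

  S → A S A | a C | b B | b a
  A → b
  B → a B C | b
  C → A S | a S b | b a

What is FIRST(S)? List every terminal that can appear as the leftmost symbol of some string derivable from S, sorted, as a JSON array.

FIRST sets, iterate to fixpoint:
[1]
  A via A→b: +{b}
  B via B→a B C: +{a}
  B via B→b: +{b}
  C via C→A S: +{b}
  C via C→a S b: +{a}
  S via S→A S A: +{b}
  S via S→a C: +{a}
  FIRST(S)={a,b}  FIRST(A)={b}  FIRST(B)={a,b}  FIRST(C)={a,b}
[2] — fixpoint
  FIRST(S)={a,b}  FIRST(A)={b}  FIRST(B)={a,b}  FIRST(C)={a,b}

FIRST(S) = ["a", "b"]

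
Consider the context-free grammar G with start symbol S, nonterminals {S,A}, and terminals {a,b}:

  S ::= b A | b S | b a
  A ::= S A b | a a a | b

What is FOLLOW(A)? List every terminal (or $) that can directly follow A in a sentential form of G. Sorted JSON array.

Compute FIRST by fixpoint:
pass 1:
  A via A→a a a: +{a}
  A via A→b: +{b}
  S via S→b A: +{b}
  S: {b}  A: {a,b}
pass 2: (no change)
  S: {b}  A: {a,b}

FOLLOW sets:
initialize: $ ∈ FOLLOW(S)
iter 1:
  A→S A b: FOLLOW(S) ⊇ FIRST(A) = {a,b}; new: +{a,b}
  A→S A b: FOLLOW(A) ⊇ FIRST(b) = {b}; new: +{b}
  S→b A: FOLLOW(A) ⊇ FOLLOW(S) ⊇ {$,a,b}; new: +{$,a}
  S: {$,a,b}  A: {$,a,b}
iter 2: (stable)
  S: {$,a,b}  A: {$,a,b}

FOLLOW(A) = ["$", "a", "b"]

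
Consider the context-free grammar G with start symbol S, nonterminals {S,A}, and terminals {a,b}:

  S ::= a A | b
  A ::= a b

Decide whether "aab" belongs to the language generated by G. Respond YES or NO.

Convert to CNF:
  S -> T0 A | b
  A -> T0 T1
  T0 -> a
  T1 -> b

CYK table (by increasing span):
  cell(0,0) a: {T0}  orig:{}
  cell(1,1) a: {T0}  orig:{}
  cell(2,2) b: {S,T1}  orig:{S}
  cell(0,1) aa: ∅
  cell(1,2) ab: {A}
  cell(0,2) aab: {S}

S ∈ T[0,2] ⇒ YES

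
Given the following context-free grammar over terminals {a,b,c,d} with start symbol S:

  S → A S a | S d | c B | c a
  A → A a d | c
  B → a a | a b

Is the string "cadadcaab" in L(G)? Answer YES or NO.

CNF form of G:
  S -> A X5 | S T1 | T3 B | T3 T0
  A -> A X4 | c
  B -> T0 T0 | T0 T2
  T0 -> a
  T1 -> d
  T2 -> b
  T3 -> c
  X4 -> T0 T1
  X5 -> S T0

CYK table (by increasing span):
  T[0,0] 'c' = {A,T3}  orig:{A}
  T[1,1] 'a' = {T0}  orig:{}
  T[2,2] 'd' = {T1}  orig:{}
  T[3,3] 'a' = {T0}  orig:{}
  T[4,4] 'd' = {T1}  orig:{}
  T[5,5] 'c' = {A,T3}  orig:{A}
  T[6,6] 'a' = {T0}  orig:{}
  T[7,7] 'a' = {T0}  orig:{}
  T[8,8] 'b' = {T2}  orig:{}
  T[0,1] 'ca' = {S}
  T[1,2] 'ad' = {X4}  orig:{}
  T[2,3] 'da' = ∅
  T[3,4] 'ad' = {X4}  orig:{}
  T[4,5] 'dc' = ∅
  T[5,6] 'ca' = {S}
  T[6,7] 'aa' = {B}
  T[7,8] 'ab' = {B}
  T[0,2] 'cad' = {A,S}
  T[1,3] 'ada' = ∅
  T[2,4] 'dad' = ∅
  T[3,5] 'adc' = ∅
  T[4,6] 'dca' = ∅
  T[5,7] 'caa' = {S,X5}  orig:{S}
  T[6,8] 'aab' = ∅
  T[0,3] 'cada' = {X5}  orig:{}
  T[1,4] 'adad' = ∅
  T[2,5] 'dadc' = ∅
  T[3,6] 'adca' = ∅
  T[4,7] 'dcaa' = ∅
  T[5,8] 'caab' = ∅
  T[0,4] 'cadad' = {A}
  T[1,5] 'adadc' = ∅
  T[2,6] 'dadca' = ∅
  T[3,7] 'adcaa' = ∅
  T[4,8] 'dcaab' = ∅
  T[0,5] 'cadadc' = ∅
  T[1,6] 'adadca' = ∅
  T[2,7] 'dadcaa' = ∅
  T[3,8] 'adcaab' = ∅
  T[0,6] 'cadadca' = ∅
  T[1,7] 'adadcaa' = ∅
  T[2,8] 'dadcaab' = ∅
  T[0,7] 'cadadcaa' = {S}
  T[1,8] 'adadcaab' = ∅
  T[0,8] 'cadadcaab' = ∅

S ∉ T[0,8] ⇒ NO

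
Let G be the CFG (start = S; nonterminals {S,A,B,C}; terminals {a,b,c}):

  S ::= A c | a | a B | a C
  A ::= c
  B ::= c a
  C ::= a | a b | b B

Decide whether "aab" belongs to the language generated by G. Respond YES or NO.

CNF form of G:
  S -> A T0 | T1 B | T1 C | a
  A -> c
  B -> T0 T1
  C -> T1 T2 | T2 B | a
  T0 -> c
  T1 -> a
  T2 -> b

CYK fill:
  T[0,0] 'a' = {C,S,T1}  orig:{C,S}
  T[1,1] 'a' = {C,S,T1}  orig:{C,S}
  T[2,2] 'b' = {T2}  orig:{}
  T[0,1] 'aa' = {S}
  T[1,2] 'ab' = {C}
  T[0,2] 'aab' = {S}

S ∈ T[0,2] ⇒ YES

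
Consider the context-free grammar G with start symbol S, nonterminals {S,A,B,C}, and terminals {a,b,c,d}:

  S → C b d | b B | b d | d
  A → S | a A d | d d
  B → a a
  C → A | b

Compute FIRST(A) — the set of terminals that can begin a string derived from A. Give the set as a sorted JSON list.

Compute FIRST by fixpoint:
pass 1:
  A via A→a A d: +{a}
  A via A→d d: +{d}
  B via B→a a: +{a}
  C via C→A: +{a,d}
  C via C→b: +{b}
  S via S→C b d: +{a,b,d}
  FIRST(S)={a,b,d}  FIRST(A)={a,d}  FIRST(B)={a}  FIRST(C)={a,b,d}
pass 2:
  A via A→S: +{b}
  FIRST(S)={a,b,d}  FIRST(A)={a,b,d}  FIRST(B)={a}  FIRST(C)={a,b,d}
pass 3: (stable)
  FIRST(S)={a,b,d}  FIRST(A)={a,b,d}  FIRST(B)={a}  FIRST(C)={a,b,d}

FIRST(A) = ["a", "b", "d"]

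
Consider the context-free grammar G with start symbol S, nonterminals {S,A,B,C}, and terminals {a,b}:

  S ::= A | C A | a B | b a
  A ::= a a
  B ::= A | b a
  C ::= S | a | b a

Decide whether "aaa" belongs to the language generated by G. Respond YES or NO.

Convert to CNF:
  S -> C A | T0 B | T0 T0 | T1 T0
  A -> T0 T0
  B -> T0 T0 | T1 T0
  C -> C A | T0 B | T0 T0 | T1 T0 | a
  T0 -> a
  T1 -> b

Fill CYK table bottom-up:
  T[0,0] 'a' = {C,T0}  orig:{C}
  T[1,1] 'a' = {C,T0}  orig:{C}
  T[2,2] 'a' = {C,T0}  orig:{C}
  T[0,1] 'aa' = {A,B,C,S}
  T[1,2] 'aa' = {A,B,C,S}
  T[0,2] 'aaa' = {C,S}

S ∈ T[0,2] ⇒ YES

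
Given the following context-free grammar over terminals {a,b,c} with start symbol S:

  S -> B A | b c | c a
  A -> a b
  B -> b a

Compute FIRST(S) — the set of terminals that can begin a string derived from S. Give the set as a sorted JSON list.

FIRST sets, iterate to fixpoint:
round 1:
  A via A→a b: +{a}
  B via B→b a: +{b}
  S via S→B A: +{b}
  S via S→c a: +{c}
  FIRST[S]={b,c}  FIRST[A]={a}  FIRST[B]={b}
round 2: (no change)
  FIRST[S]={b,c}  FIRST[A]={a}  FIRST[B]={b}

FIRST(S) = ["b", "c"]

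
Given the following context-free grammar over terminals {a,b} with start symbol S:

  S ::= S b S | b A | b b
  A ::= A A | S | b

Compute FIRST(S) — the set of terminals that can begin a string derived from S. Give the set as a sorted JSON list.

Compute FIRST by fixpoint:
round 1:
  A via A→b: +{b}
  S via S→b A: +{b}
  FIRST(S)={b}  FIRST(A)={b}
round 2: (no change)
  FIRST(S)={b}  FIRST(A)={b}

FIRST(S) = ["b"]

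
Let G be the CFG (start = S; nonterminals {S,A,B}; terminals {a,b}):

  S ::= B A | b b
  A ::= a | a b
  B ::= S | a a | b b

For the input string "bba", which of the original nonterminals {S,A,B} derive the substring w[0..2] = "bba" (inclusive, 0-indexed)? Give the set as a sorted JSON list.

CNF form of G:
  S -> B A | T1 T1
  A -> T0 T1 | a
  B -> B A | T0 T0 | T1 T1
  T0 -> a
  T1 -> b

Fill CYK table bottom-up (cells [i..j] with 0 ≤ i ≤ j ≤ 2 only):
  [0..0]={T1}  "b"  orig:{}
  [1..1]={T1}  "b"  orig:{}
  [2..2]={A,T0}  "a"  orig:{A}
  [0..1]={B,S}  "bb"
  [1..2]=∅  "ba"
  [0..2]={B,S}  "bba"

Original NTs in T[0,2] deriving "bba": ["B", "S"]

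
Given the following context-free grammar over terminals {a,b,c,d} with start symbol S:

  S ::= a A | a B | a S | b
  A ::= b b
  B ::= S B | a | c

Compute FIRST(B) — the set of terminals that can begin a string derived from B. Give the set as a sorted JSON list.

FIRST iteration:
[1]
  A via A→b b: +{b}
  B via B→a: +{a}
  B via B→c: +{c}
  S via S→a A: +{a}
  S via S→b: +{b}
  S: {a,b}  A: {b}  B: {a,c}
[2]
  B via B→S B: +{b}
  S: {a,b}  A: {b}  B: {a,b,c}
[3] (no change)
  S: {a,b}  A: {b}  B: {a,b,c}

FIRST(B) = ["a", "b", "c"]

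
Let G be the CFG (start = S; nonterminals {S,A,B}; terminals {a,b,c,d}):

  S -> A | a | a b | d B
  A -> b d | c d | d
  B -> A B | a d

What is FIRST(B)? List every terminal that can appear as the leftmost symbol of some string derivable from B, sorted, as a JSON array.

Compute FIRST by fixpoint:
round 1:
  A via A→b d: +{b}
  A via A→c d: +{c}
  A via A→d: +{d}
  B via B→A B: +{b,c,d}
  B via B→a d: +{a}
  S via S→A: +{b,c,d}
  S via S→a: +{a}
  S: {a,b,c,d}  A: {b,c,d}  B: {a,b,c,d}
round 2: (no change)
  S: {a,b,c,d}  A: {b,c,d}  B: {a,b,c,d}

FIRST(B) = ["a", "b", "c", "d"]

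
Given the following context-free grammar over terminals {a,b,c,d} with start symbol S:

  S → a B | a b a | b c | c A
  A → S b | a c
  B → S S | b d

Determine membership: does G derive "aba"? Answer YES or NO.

Convert to CNF:
  S -> T0 T2 | T1 B | T1 X4 | T2 A
  A -> S T0 | T1 T2
  B -> S S | T0 T3
  T0 -> b
  T1 -> a
  T2 -> c
  T3 -> d
  X4 -> T0 T1

CYK table (by increasing span):
  T[0,0] 'a' = {T1}  orig:{}
  T[1,1] 'b' = {T0}  orig:{}
  T[2,2] 'a' = {T1}  orig:{}
  T[0,1] 'ab' = ∅
  T[1,2] 'ba' = {X4}  orig:{}
  T[0,2] 'aba' = {S}

S ∈ T[0,2] ⇒ YES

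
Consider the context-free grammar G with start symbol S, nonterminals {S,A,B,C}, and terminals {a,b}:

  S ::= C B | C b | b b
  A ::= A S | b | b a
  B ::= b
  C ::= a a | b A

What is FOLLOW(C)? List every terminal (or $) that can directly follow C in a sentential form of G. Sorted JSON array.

FIRST sets, iterate to fixpoint:
pass 1:
  A via A→b: +{b}
  B via B→b: +{b}
  C via C→a a: +{a}
  C via C→b A: +{b}
  S via S→C B: +{a,b}
  FIRST(S)={a,b}  FIRST(A)={b}  FIRST(B)={b}  FIRST(C)={a,b}
pass 2: — fixpoint
  FIRST(S)={a,b}  FIRST(A)={b}  FIRST(B)={b}  FIRST(C)={a,b}

Compute FOLLOW by fixpoint:
FOLLOW(S) := {$}
[1]
  A→A S: FOLLOW(A) ⊇ FIRST(S) = {a,b}; new: +{a,b}
  A→A S: FOLLOW(S) ⊇ FOLLOW(A) ⊇ {a,b}; new: +{a,b}
  S→C B: FOLLOW(C) ⊇ FIRST(B) = {b}; new: +{b}
  S→C B: FOLLOW(B) ⊇ FOLLOW(S) ⊇ {$,a,b}; new: +{$,a,b}
  FOLLOW[S]={$,a,b}  FOLLOW[A]={a,b}  FOLLOW[B]={$,a,b}  FOLLOW[C]={b}
[2] — fixpoint
  FOLLOW[S]={$,a,b}  FOLLOW[A]={a,b}  FOLLOW[B]={$,a,b}  FOLLOW[C]={b}

FOLLOW(C) = ["b"]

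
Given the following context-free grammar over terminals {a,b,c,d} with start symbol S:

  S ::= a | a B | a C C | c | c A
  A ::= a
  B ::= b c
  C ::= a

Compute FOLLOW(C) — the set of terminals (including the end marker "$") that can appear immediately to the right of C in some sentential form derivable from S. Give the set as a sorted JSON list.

Compute FIRST by fixpoint:
iter 1:
  A via A→a: +{a}
  B via B→b c: +{b}
  C via C→a: +{a}
  S via S→a: +{a}
  S via S→c: +{c}
  FIRST(S)={a,c}  FIRST(A)={a}  FIRST(B)={b}  FIRST(C)={a}
iter 2: (stable)
  FIRST(S)={a,c}  FIRST(A)={a}  FIRST(B)={b}  FIRST(C)={a}

FOLLOW iteration:
FOLLOW(S) := {$}
[1]
  S→a B: FOLLOW(B) ⊇ FOLLOW(S) ⊇ {$}; new: +{$}
  S→a C C: FOLLOW(C) ⊇ FIRST(C) = {a}; new: +{a}
  S→a C C: FOLLOW(C) ⊇ FOLLOW(S) ⊇ {$}; new: +{$}
  S→c A: FOLLOW(A) ⊇ FOLLOW(S) ⊇ {$}; new: +{$}
  FOLLOW(S)={$}  FOLLOW(A)={$}  FOLLOW(B)={$}  FOLLOW(C)={$,a}
[2] (no change)
  FOLLOW(S)={$}  FOLLOW(A)={$}  FOLLOW(B)={$}  FOLLOW(C)={$,a}

FOLLOW(C) = ["$", "a"]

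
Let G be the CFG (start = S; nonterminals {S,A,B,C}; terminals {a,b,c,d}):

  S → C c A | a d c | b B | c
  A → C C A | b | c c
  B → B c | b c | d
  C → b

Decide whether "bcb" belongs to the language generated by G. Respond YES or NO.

Convert to CNF:
  S -> C X5 | T1 B | T2 X6 | c
  A -> C X4 | T0 T0 | b
  B -> B T0 | T1 T0 | d
  C -> b
  T0 -> c
  T1 -> b
  T2 -> a
  T3 -> d
  X4 -> C A
  X5 -> T0 A
  X6 -> T3 T0

CYK fill:
  cell(0,0) b: {A,C,T1}  orig:{A,C}
  cell(1,1) c: {S,T0}  orig:{S}
  cell(2,2) b: {A,C,T1}  orig:{A,C}
  cell(0,1) bc: {B}
  cell(1,2) cb: {X5}  orig:{}
  cell(0,2) bcb: {S}

S ∈ T[0,2] ⇒ YES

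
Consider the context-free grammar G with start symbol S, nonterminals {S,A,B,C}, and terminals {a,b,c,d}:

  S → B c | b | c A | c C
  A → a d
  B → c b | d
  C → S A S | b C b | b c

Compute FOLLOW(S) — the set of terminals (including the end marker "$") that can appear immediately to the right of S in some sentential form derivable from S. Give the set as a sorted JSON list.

FIRST iteration:
pass 1:
  A via A→a d: +{a}
  B via B→c b: +{c}
  B via B→d: +{d}
  C via C→b C b: +{b}
  S via S→B c: +{c,d}
  S via S→b: +{b}
  FIRST[S]={b,c,d}  FIRST[A]={a}  FIRST[B]={c,d}  FIRST[C]={b}
pass 2:
  C via C→S A S: +{c,d}
  FIRST[S]={b,c,d}  FIRST[A]={a}  FIRST[B]={c,d}  FIRST[C]={b,c,d}
pass 3: (no change)
  FIRST[S]={b,c,d}  FIRST[A]={a}  FIRST[B]={c,d}  FIRST[C]={b,c,d}

Compute FOLLOW by fixpoint:
seed FOLLOW(S) with $
pass 1:
  C→S A S: FOLLOW(S) ⊇ FIRST(A) = {a}; new: +{a}
  C→S A S: FOLLOW(A) ⊇ FIRST(S) = {b,c,d}; new: +{b,c,d}
  C→b C b: FOLLOW(C) ⊇ FIRST(b) = {b}; new: +{b}
  S→B c: FOLLOW(B) ⊇ FIRST(c) = {c}; new: +{c}
  S→c A: FOLLOW(A) ⊇ FOLLOW(S) ⊇ {$,a}; new: +{$,a}
  S→c C: FOLLOW(C) ⊇ FOLLOW(S) ⊇ {$,a}; new: +{$,a}
  FOLLOW[S]={$,a}  FOLLOW[A]={$,a,b,c,d}  FOLLOW[B]={c}  FOLLOW[C]={$,a,b}
pass 2:
  C→S A S: FOLLOW(S) ⊇ FOLLOW(C) ⊇ {$,a,b}; new: +{b}
  FOLLOW[S]={$,a,b}  FOLLOW[A]={$,a,b,c,d}  FOLLOW[B]={c}  FOLLOW[C]={$,a,b}
pass 3: (no change)
  FOLLOW[S]={$,a,b}  FOLLOW[A]={$,a,b,c,d}  FOLLOW[B]={c}  FOLLOW[C]={$,a,b}

FOLLOW(S) = ["$", "a", "b"]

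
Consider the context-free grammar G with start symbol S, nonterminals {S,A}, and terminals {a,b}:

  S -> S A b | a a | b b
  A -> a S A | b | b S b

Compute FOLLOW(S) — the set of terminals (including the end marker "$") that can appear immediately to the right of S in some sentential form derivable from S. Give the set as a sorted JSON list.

FIRST sets, iterate to fixpoint:
round 1:
  A via A→a S A: +{a}
  A via A→b: +{b}
  S via S→a a: +{a}
  S via S→b b: +{b}
  FIRST[S]={a,b}  FIRST[A]={a,b}
round 2: (no change)
  FIRST[S]={a,b}  FIRST[A]={a,b}

Compute FOLLOW by fixpoint:
seed FOLLOW(S) with $
iter 1:
  A→a S A: FOLLOW(S) ⊇ FIRST(A) = {a,b}; new: +{a,b}
  S→S A b: FOLLOW(A) ⊇ FIRST(b) = {b}; new: +{b}
  FOLLOW[S]={$,a,b}  FOLLOW[A]={b}
iter 2: (no change)
  FOLLOW[S]={$,a,b}  FOLLOW[A]={b}

FOLLOW(S) = ["$", "a", "b"]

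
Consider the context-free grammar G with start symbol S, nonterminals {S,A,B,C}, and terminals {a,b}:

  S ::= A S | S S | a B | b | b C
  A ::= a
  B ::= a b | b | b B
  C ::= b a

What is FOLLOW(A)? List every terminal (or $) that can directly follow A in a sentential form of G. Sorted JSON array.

FIRST iteration:
iter 1:
  A via A→a: +{a}
  B via B→a b: +{a}
  B via B→b: +{b}
  C via C→b a: +{b}
  S via S→A S: +{a}
  S via S→b: +{b}
  FIRST[S]={a,b}  FIRST[A]={a}  FIRST[B]={a,b}  FIRST[C]={b}
iter 2: (stable)
  FIRST[S]={a,b}  FIRST[A]={a}  FIRST[B]={a,b}  FIRST[C]={b}

FOLLOW iteration:
initialize: $ ∈ FOLLOW(S)
iter 1:
  S→A S: FOLLOW(A) ⊇ FIRST(S) = {a,b}; new: +{a,b}
  S→S S: FOLLOW(S) ⊇ FIRST(S) = {a,b}; new: +{a,b}
  S→a B: FOLLOW(B) ⊇ FOLLOW(S) ⊇ {$,a,b}; new: +{$,a,b}
  S→b C: FOLLOW(C) ⊇ FOLLOW(S) ⊇ {$,a,b}; new: +{$,a,b}
  FOLLOW[S]={$,a,b}  FOLLOW[A]={a,b}  FOLLOW[B]={$,a,b}  FOLLOW[C]={$,a,b}
iter 2: (no change)
  FOLLOW[S]={$,a,b}  FOLLOW[A]={a,b}  FOLLOW[B]={$,a,b}  FOLLOW[C]={$,a,b}

FOLLOW(A) = ["a", "b"]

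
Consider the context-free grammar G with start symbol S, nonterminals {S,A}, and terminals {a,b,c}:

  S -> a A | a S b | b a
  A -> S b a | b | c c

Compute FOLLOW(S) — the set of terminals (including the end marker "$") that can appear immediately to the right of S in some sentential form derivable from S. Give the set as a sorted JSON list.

FIRST sets, iterate to fixpoint:
round 1:
  A via A→b: +{b}
  A via A→c c: +{c}
  S via S→a A: +{a}
  S via S→b a: +{b}
  FIRST[S]={a,b}  FIRST[A]={b,c}
round 2:
  A via A→S b a: +{a}
  FIRST[S]={a,b}  FIRST[A]={a,b,c}
round 3: (no change)
  FIRST[S]={a,b}  FIRST[A]={a,b,c}

FOLLOW iteration:
initialize: $ ∈ FOLLOW(S)
pass 1:
  A→S b a: FOLLOW(S) ⊇ FIRST(b) = {b}; new: +{b}
  S→a A: FOLLOW(A) ⊇ FOLLOW(S) ⊇ {$,b}; new: +{$,b}
  FOLLOW(S)={$,b}  FOLLOW(A)={$,b}
pass 2: (stable)
  FOLLOW(S)={$,b}  FOLLOW(A)={$,b}

FOLLOW(S) = ["$", "b"]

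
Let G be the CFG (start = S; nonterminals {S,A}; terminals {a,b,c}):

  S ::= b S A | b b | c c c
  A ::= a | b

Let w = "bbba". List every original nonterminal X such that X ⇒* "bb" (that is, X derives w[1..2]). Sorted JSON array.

CNF form of G:
  S -> T0 T0 | T0 X2 | T1 X3
  A -> a | b
  T0 -> b
  T1 -> c
  X2 -> S A
  X3 -> T1 T1

Fill CYK table bottom-up — only the sub-triangle for w[1..2]:
  [1..1]={A,T0}  "b"  orig:{A}
  [2..2]={A,T0}  "b"  orig:{A}
  [1..2]={S}  "bb"

Original NTs in T[1,2] deriving "bb": ["S"]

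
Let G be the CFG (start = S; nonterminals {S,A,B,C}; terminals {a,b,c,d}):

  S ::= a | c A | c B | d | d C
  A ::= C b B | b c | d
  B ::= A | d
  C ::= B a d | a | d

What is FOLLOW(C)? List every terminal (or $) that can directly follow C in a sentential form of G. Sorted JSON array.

FIRST sets, iterate to fixpoint:
iter 1:
  A via A→b c: +{b}
  A via A→d: +{d}
  B via B→A: +{b,d}
  C via C→B a d: +{b,d}
  C via C→a: +{a}
  S via S→a: +{a}
  S via S→c A: +{c}
  S via S→d: +{d}
  S: {a,c,d}  A: {b,d}  B: {b,d}  C: {a,b,d}
iter 2:
  A via A→C b B: +{a}
  B via B→A: +{a}
  S: {a,c,d}  A: {a,b,d}  B: {a,b,d}  C: {a,b,d}
iter 3: — fixpoint
  S: {a,c,d}  A: {a,b,d}  B: {a,b,d}  C: {a,b,d}

Compute FOLLOW by fixpoint:
initialize: $ ∈ FOLLOW(S)
round 1:
  A→C b B: FOLLOW(C) ⊇ FIRST(b) = {b}; new: +{b}
  C→B a d: FOLLOW(B) ⊇ FIRST(a) = {a}; new: +{a}
  S→c A: FOLLOW(A) ⊇ FOLLOW(S) ⊇ {$}; new: +{$}
  S→c B: FOLLOW(B) ⊇ FOLLOW(S) ⊇ {$}; new: +{$}
  S→d C: FOLLOW(C) ⊇ FOLLOW(S) ⊇ {$}; new: +{$}
  FOLLOW[S]={$}  FOLLOW[A]={$}  FOLLOW[B]={$,a}  FOLLOW[C]={$,b}
round 2:
  B→A: FOLLOW(A) ⊇ FOLLOW(B) ⊇ {$,a}; new: +{a}
  FOLLOW[S]={$}  FOLLOW[A]={$,a}  FOLLOW[B]={$,a}  FOLLOW[C]={$,b}
round 3: — fixpoint
  FOLLOW[S]={$}  FOLLOW[A]={$,a}  FOLLOW[B]={$,a}  FOLLOW[C]={$,b}

FOLLOW(C) = ["$", "b"]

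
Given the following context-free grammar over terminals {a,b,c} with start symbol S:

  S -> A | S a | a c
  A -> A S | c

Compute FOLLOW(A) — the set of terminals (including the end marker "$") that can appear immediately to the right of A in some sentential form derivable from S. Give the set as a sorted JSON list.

Compute FIRST by fixpoint:
iter 1:
  A via A→c: +{c}
  S via S→A: +{c}
  S via S→a c: +{a}
  S: {a,c}  A: {c}
iter 2: (stable)
  S: {a,c}  A: {c}

FOLLOW sets:
initialize: $ ∈ FOLLOW(S)
pass 1:
  A→A S: FOLLOW(A) ⊇ FIRST(S) = {a,c}; new: +{a,c}
  A→A S: FOLLOW(S) ⊇ FOLLOW(A) ⊇ {a,c}; new: +{a,c}
  S→A: FOLLOW(A) ⊇ FOLLOW(S) ⊇ {$,a,c}; new: +{$}
  FOLLOW[S]={$,a,c}  FOLLOW[A]={$,a,c}
pass 2: (no change)
  FOLLOW[S]={$,a,c}  FOLLOW[A]={$,a,c}

FOLLOW(A) = ["$", "a", "c"]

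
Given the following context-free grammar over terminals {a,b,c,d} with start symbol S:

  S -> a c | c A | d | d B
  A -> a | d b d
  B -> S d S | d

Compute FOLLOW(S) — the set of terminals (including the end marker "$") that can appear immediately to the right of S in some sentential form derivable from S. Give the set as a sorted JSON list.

FIRST sets, iterate to fixpoint:
[1]
  A via A→a: +{a}
  A via A→d b d: +{d}
  B via B→d: +{d}
  S via S→a c: +{a}
  S via S→c A: +{c}
  S via S→d: +{d}
  FIRST[S]={a,c,d}  FIRST[A]={a,d}  FIRST[B]={d}
[2]
  B via B→S d S: +{a,c}
  FIRST[S]={a,c,d}  FIRST[A]={a,d}  FIRST[B]={a,c,d}
[3] (stable)
  FIRST[S]={a,c,d}  FIRST[A]={a,d}  FIRST[B]={a,c,d}

Compute FOLLOW by fixpoint:
seed FOLLOW(S) with $
[1]
  B→S d S: FOLLOW(S) ⊇ FIRST(d) = {d}; new: +{d}
  S→c A: FOLLOW(A) ⊇ FOLLOW(S) ⊇ {$,d}; new: +{$,d}
  S→d B: FOLLOW(B) ⊇ FOLLOW(S) ⊇ {$,d}; new: +{$,d}
  FOLLOW(S)={$,d}  FOLLOW(A)={$,d}  FOLLOW(B)={$,d}
[2] (stable)
  FOLLOW(S)={$,d}  FOLLOW(A)={$,d}  FOLLOW(B)={$,d}

FOLLOW(S) = ["$", "d"]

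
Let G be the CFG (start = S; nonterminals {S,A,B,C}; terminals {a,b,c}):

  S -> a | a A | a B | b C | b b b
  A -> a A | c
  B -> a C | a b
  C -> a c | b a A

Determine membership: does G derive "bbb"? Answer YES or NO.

CNF form of G:
  S -> T0 A | T0 B | T1 C | T1 X4 | a
  A -> T0 A | c
  B -> T0 C | T0 T1
  C -> T0 T2 | T1 X3
  T0 -> a
  T1 -> b
  T2 -> c
  X3 -> T0 A
  X4 -> T1 T1

CYK table (by increasing span):
  [0..0]={T1}  "b"  orig:{}
  [1..1]={T1}  "b"  orig:{}
  [2..2]={T1}  "b"  orig:{}
  [0..1]={X4}  "bb"  orig:{}
  [1..2]={X4}  "bb"  orig:{}
  [0..2]={S}  "bbb"

S ∈ T[0,2] ⇒ YES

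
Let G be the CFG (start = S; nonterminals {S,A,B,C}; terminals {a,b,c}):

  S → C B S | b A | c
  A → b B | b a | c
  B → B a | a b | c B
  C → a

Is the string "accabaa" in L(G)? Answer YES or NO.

CNF form of G:
  S -> C X3 | T0 A | c
  A -> T0 B | T0 T1 | c
  B -> B T1 | T1 T0 | T2 B
  C -> a
  T0 -> b
  T1 -> a
  T2 -> c
  X3 -> B S

CYK table (by increasing span):
  [0..0]={C,T1}  "a"  orig:{C}
  [1..1]={A,S,T2}  "c"  orig:{A,S}
  [2..2]={A,S,T2}  "c"  orig:{A,S}
  [3..3]={C,T1}  "a"  orig:{C}
  [4..4]={T0}  "b"  orig:{}
  [5..5]={C,T1}  "a"  orig:{C}
  [6..6]={C,T1}  "a"  orig:{C}
  [0..1]=∅  "ac"
  [1..2]=∅  "cc"
  [2..3]=∅  "ca"
  [3..4]={B}  "ab"
  [4..5]={A}  "ba"
  [5..6]=∅  "aa"
  [0..2]=∅  "acc"
  [1..3]=∅  "cca"
  [2..4]={B}  "cab"
  [3..5]={B}  "aba"
  [4..6]=∅  "baa"
  [0..3]=∅  "acca"
  [1..4]={B}  "ccab"
  [2..5]={B}  "caba"
  [3..6]={B}  "abaa"
  [0..4]=∅  "accab"
  [1..5]={B}  "ccaba"
  [2..6]={B}  "cabaa"
  [0..5]=∅  "accaba"
  [1..6]={B}  "ccabaa"
  [0..6]=∅  "accabaa"

S ∉ T[0,6] ⇒ NO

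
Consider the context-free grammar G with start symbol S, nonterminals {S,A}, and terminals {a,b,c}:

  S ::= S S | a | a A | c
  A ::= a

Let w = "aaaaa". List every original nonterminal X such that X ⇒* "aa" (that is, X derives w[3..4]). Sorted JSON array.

CNF form of G:
  S -> S S | T0 A | a | c
  A -> a
  T0 -> a

CYK table (by increasing span), restricted to cells inside w[3..4]:
  T[3,3] 'a' = {A,S,T0}  orig:{A,S}
  T[4,4] 'a' = {A,S,T0}  orig:{A,S}
  T[3,4] 'aa' = {S}

Original NTs in T[3,4] deriving "aa": ["S"]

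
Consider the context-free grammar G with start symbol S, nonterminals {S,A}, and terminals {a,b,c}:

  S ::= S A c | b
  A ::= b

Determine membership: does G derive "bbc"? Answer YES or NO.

CNF form of G:
  S -> S X1 | b
  A -> b
  T0 -> c
  X1 -> A T0

CYK table (by increasing span):
  cell(0,0) b: {A,S}
  cell(1,1) b: {A,S}
  cell(2,2) c: {T0}  orig:{}
  cell(0,1) bb: ∅
  cell(1,2) bc: {X1}  orig:{}
  cell(0,2) bbc: {S}

S ∈ T[0,2] ⇒ YES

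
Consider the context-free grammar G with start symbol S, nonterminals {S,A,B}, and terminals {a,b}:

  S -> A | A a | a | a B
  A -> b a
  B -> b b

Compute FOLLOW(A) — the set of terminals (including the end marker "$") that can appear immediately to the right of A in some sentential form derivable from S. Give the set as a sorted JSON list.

Compute FIRST by fixpoint:
round 1:
  A via A→b a: +{b}
  B via B→b b: +{b}
  S via S→A: +{b}
  S via S→a: +{a}
  FIRST[S]={a,b}  FIRST[A]={b}  FIRST[B]={b}
round 2: — fixpoint
  FIRST[S]={a,b}  FIRST[A]={b}  FIRST[B]={b}

Compute FOLLOW by fixpoint:
seed FOLLOW(S) with $
[1]
  S→A: FOLLOW(A) ⊇ FOLLOW(S) ⊇ {$}; new: +{$}
  S→A a: FOLLOW(A) ⊇ FIRST(a) = {a}; new: +{a}
  S→a B: FOLLOW(B) ⊇ FOLLOW(S) ⊇ {$}; new: +{$}
  FOLLOW[S]={$}  FOLLOW[A]={$,a}  FOLLOW[B]={$}
[2] done
  FOLLOW[S]={$}  FOLLOW[A]={$,a}  FOLLOW[B]={$}

FOLLOW(A) = ["$", "a"]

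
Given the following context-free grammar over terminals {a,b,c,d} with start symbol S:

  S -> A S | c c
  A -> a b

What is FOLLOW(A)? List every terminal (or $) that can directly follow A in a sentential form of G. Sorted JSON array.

FIRST iteration:
iter 1:
  A via A→a b: +{a}
  S via S→A S: +{a}
  S via S→c c: +{c}
  FIRST(S)={a,c}  FIRST(A)={a}
iter 2: — fixpoint
  FIRST(S)={a,c}  FIRST(A)={a}

Compute FOLLOW by fixpoint:
initialize: $ ∈ FOLLOW(S)
pass 1:
  S→A S: FOLLOW(A) ⊇ FIRST(S) = {a,c}; new: +{a,c}
  FOLLOW[S]={$}  FOLLOW[A]={a,c}
pass 2: done
  FOLLOW[S]={$}  FOLLOW[A]={a,c}

FOLLOW(A) = ["a", "c"]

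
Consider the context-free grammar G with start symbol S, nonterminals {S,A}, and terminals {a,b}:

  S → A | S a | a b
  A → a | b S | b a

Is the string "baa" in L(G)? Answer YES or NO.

Convert to CNF:
  S -> S T1 | T0 S | T0 T1 | T1 T0 | a
  A -> T0 S | T0 T1 | a
  T0 -> b
  T1 -> a

CYK table (by increasing span):
  cell(0,0) b: {T0}  orig:{}
  cell(1,1) a: {A,S,T1}  orig:{A,S}
  cell(2,2) a: {A,S,T1}  orig:{A,S}
  cell(0,1) ba: {A,S}
  cell(1,2) aa: {S}
  cell(0,2) baa: {A,S}

S ∈ T[0,2] ⇒ YES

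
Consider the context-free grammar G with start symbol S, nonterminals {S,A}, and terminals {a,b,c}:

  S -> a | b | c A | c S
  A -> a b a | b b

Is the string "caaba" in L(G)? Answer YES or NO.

Convert to CNF:
  S -> T2 A | T2 S | a | b
  A -> T0 X3 | T1 T1
  T0 -> a
  T1 -> b
  T2 -> c
  X3 -> T1 T0

CYK fill:
  [0..0]={T2}  "c"  orig:{}
  [1..1]={S,T0}  "a"  orig:{S}
  [2..2]={S,T0}  "a"  orig:{S}
  [3..3]={S,T1}  "b"  orig:{S}
  [4..4]={S,T0}  "a"  orig:{S}
  [0..1]={S}  "ca"
  [1..2]=∅  "aa"
  [2..3]=∅  "ab"
  [3..4]={X3}  "ba"  orig:{}
  [0..2]=∅  "caa"
  [1..3]=∅  "aab"
  [2..4]={A}  "aba"
  [0..3]=∅  "caab"
  [1..4]=∅  "aaba"
  [0..4]=∅  "caaba"

S ∉ T[0,4] ⇒ NO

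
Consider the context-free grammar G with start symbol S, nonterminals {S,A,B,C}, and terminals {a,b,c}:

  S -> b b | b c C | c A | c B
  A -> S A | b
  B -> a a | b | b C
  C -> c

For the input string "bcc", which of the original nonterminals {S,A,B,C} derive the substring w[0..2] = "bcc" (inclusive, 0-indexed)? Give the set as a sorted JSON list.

Convert to CNF:
  S -> T1 T1 | T1 X3 | T2 A | T2 B
  A -> S A | b
  B -> T0 T0 | T1 C | b
  C -> c
  T0 -> a
  T1 -> b
  T2 -> c
  X3 -> T2 C

Fill CYK table bottom-up — only the sub-triangle for w[0..2]:
  cell(0,0) b: {A,B,T1}  orig:{A,B}
  cell(1,1) c: {C,T2}  orig:{C}
  cell(2,2) c: {C,T2}  orig:{C}
  cell(0,1) bc: {B}
  cell(1,2) cc: {X3}  orig:{}
  cell(0,2) bcc: {S}

Original NTs in T[0,2] deriving "bcc": ["S"]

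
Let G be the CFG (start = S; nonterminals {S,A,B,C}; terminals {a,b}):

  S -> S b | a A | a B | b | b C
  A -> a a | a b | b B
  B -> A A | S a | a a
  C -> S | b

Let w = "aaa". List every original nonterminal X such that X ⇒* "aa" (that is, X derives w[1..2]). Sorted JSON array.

Convert to CNF:
  S -> S T1 | T0 A | T0 B | T1 C | b
  A -> T0 T0 | T0 T1 | T1 B
  B -> A A | S T0 | T0 T0
  C -> S T1 | T0 A | T0 B | T1 C | b
  T0 -> a
  T1 -> b

CYK fill (cells [i..j] with 1 ≤ i ≤ j ≤ 2 only):
  cell(1,1) a: {T0}  orig:{}
  cell(2,2) a: {T0}  orig:{}
  cell(1,2) aa: {A,B}

Original NTs in T[1,2] deriving "aa": ["A", "B"]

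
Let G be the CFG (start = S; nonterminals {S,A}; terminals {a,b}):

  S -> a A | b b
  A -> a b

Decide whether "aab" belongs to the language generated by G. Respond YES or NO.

Convert to CNF:
  S -> T0 A | T1 T1
  A -> T0 T1
  T0 -> a
  T1 -> b

CYK fill:
  [0..0]={T0}  "a"  orig:{}
  [1..1]={T0}  "a"  orig:{}
  [2..2]={T1}  "b"  orig:{}
  [0..1]=∅  "aa"
  [1..2]={A}  "ab"
  [0..2]={S}  "aab"

S ∈ T[0,2] ⇒ YES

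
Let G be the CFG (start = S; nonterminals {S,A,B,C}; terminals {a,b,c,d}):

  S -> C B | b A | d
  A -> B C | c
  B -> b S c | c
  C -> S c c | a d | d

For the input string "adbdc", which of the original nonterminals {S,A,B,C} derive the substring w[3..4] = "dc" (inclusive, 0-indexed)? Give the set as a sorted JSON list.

Convert to CNF:
  S -> C B | T0 A | d
  A -> B C | c
  B -> T0 X4 | c
  C -> S X5 | T2 T3 | d
  T0 -> b
  T1 -> c
  T2 -> a
  T3 -> d
  X4 -> S T1
  X5 -> T1 T1

CYK table (by increasing span) (cells [i..j] with 3 ≤ i ≤ j ≤ 4 only):
  T[3,3] 'd' = {C,S,T3}  orig:{C,S}
  T[4,4] 'c' = {A,B,T1}  orig:{A,B}
  T[3,4] 'dc' = {S,X4}  orig:{S}

Original NTs in T[3,4] deriving "dc": ["S"]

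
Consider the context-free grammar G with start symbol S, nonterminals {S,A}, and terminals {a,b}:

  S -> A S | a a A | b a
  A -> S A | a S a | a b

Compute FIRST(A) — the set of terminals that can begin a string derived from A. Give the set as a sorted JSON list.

FIRST sets, iterate to fixpoint:
iter 1:
  A via A→a S a: +{a}
  S via S→A S: +{a}
  S via S→b a: +{b}
  S: {a,b}  A: {a}
iter 2:
  A via A→S A: +{b}
  S: {a,b}  A: {a,b}
iter 3: — fixpoint
  S: {a,b}  A: {a,b}

FIRST(A) = ["a", "b"]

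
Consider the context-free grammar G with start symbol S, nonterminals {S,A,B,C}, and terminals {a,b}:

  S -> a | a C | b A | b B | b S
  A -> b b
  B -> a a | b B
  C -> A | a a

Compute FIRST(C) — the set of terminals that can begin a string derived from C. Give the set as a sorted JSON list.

FIRST iteration:
iter 1:
  A via A→b b: +{b}
  B via B→a a: +{a}
  B via B→b B: +{b}
  C via C→A: +{b}
  C via C→a a: +{a}
  S via S→a: +{a}
  S via S→b A: +{b}
  S: {a,b}  A: {b}  B: {a,b}  C: {a,b}
iter 2: done
  S: {a,b}  A: {b}  B: {a,b}  C: {a,b}

FIRST(C) = ["a", "b"]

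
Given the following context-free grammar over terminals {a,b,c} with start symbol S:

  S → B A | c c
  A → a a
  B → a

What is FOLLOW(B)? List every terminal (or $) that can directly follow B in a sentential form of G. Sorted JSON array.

FIRST iteration:
round 1:
  A via A→a a: +{a}
  B via B→a: +{a}
  S via S→B A: +{a}
  S via S→c c: +{c}
  FIRST[S]={a,c}  FIRST[A]={a}  FIRST[B]={a}
round 2: — fixpoint
  FIRST[S]={a,c}  FIRST[A]={a}  FIRST[B]={a}

Compute FOLLOW by fixpoint:
FOLLOW(S) := {$}
round 1:
  S→B A: FOLLOW(B) ⊇ FIRST(A) = {a}; new: +{a}
  S→B A: FOLLOW(A) ⊇ FOLLOW(S) ⊇ {$}; new: +{$}
  S: {$}  A: {$}  B: {a}
round 2: — fixpoint
  S: {$}  A: {$}  B: {a}

FOLLOW(B) = ["a"]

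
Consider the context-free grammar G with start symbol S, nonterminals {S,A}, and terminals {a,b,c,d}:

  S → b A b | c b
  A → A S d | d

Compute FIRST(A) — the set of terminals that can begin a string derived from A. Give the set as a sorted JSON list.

Compute FIRST by fixpoint:
iter 1:
  A via A→d: +{d}
  S via S→b A b: +{b}
  S via S→c b: +{c}
  FIRST[S]={b,c}  FIRST[A]={d}
iter 2: (stable)
  FIRST[S]={b,c}  FIRST[A]={d}

FIRST(A) = ["d"]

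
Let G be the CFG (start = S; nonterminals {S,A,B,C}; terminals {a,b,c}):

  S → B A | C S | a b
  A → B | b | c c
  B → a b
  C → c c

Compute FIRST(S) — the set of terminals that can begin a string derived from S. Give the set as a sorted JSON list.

FIRST iteration:
round 1:
  A via A→b: +{b}
  A via A→c c: +{c}
  B via B→a b: +{a}
  C via C→c c: +{c}
  S via S→B A: +{a}
  S via S→C S: +{c}
  FIRST[S]={a,c}  FIRST[A]={b,c}  FIRST[B]={a}  FIRST[C]={c}
round 2:
  A via A→B: +{a}
  FIRST[S]={a,c}  FIRST[A]={a,b,c}  FIRST[B]={a}  FIRST[C]={c}
round 3: — fixpoint
  FIRST[S]={a,c}  FIRST[A]={a,b,c}  FIRST[B]={a}  FIRST[C]={c}

FIRST(S) = ["a", "c"]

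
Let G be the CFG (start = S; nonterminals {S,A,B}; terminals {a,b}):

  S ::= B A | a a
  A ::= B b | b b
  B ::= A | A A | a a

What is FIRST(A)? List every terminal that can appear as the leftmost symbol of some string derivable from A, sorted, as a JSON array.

FIRST sets, iterate to fixpoint:
iter 1:
  A via A→b b: +{b}
  B via B→A: +{b}
  B via B→a a: +{a}
  S via S→B A: +{a,b}
  FIRST[S]={a,b}  FIRST[A]={b}  FIRST[B]={a,b}
iter 2:
  A via A→B b: +{a}
  FIRST[S]={a,b}  FIRST[A]={a,b}  FIRST[B]={a,b}
iter 3: done
  FIRST[S]={a,b}  FIRST[A]={a,b}  FIRST[B]={a,b}

FIRST(A) = ["a", "b"]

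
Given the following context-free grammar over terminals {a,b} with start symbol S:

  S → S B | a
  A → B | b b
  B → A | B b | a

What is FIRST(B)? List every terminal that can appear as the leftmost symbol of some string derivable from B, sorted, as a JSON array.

FIRST sets, iterate to fixpoint:
pass 1:
  A via A→b b: +{b}
  B via B→A: +{b}
  B via B→a: +{a}
  S via S→a: +{a}
  FIRST(S)={a}  FIRST(A)={b}  FIRST(B)={a,b}
pass 2:
  A via A→B: +{a}
  FIRST(S)={a}  FIRST(A)={a,b}  FIRST(B)={a,b}
pass 3: — fixpoint
  FIRST(S)={a}  FIRST(A)={a,b}  FIRST(B)={a,b}

FIRST(B) = ["a", "b"]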